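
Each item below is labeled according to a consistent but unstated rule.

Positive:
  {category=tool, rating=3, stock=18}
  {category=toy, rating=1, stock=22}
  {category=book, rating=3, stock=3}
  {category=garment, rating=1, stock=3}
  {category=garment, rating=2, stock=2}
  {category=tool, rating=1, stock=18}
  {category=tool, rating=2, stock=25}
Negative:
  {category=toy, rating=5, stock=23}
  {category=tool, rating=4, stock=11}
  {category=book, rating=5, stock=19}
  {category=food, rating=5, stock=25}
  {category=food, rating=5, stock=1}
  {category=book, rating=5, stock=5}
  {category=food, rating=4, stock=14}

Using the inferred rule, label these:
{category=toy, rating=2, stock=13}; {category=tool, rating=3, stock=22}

The classifier is using: rating ≤ 3.
{category=toy, rating=2, stock=13}: Positive (rating = 2).
{category=tool, rating=3, stock=22}: Positive (rating = 3).

Positive, Positive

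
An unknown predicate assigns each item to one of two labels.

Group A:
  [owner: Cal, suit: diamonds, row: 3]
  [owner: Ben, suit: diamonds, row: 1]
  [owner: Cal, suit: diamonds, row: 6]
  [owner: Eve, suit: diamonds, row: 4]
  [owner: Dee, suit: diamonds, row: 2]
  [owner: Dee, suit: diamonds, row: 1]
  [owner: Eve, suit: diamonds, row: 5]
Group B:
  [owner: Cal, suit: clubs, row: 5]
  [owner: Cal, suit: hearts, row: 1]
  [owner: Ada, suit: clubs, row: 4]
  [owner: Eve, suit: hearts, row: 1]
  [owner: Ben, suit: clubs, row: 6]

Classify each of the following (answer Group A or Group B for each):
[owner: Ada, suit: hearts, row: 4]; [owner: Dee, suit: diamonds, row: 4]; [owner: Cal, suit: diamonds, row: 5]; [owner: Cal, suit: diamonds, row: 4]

Checking candidate rules against both groups, what survives is: suit is diamonds.
[owner: Ada, suit: hearts, row: 4]: suit is hearts, fails the rule → Group B.
[owner: Dee, suit: diamonds, row: 4]: suit is diamonds, fits → Group A.
[owner: Cal, suit: diamonds, row: 5]: suit is diamonds, fits → Group A.
[owner: Cal, suit: diamonds, row: 4]: suit is diamonds, fits → Group A.

Group B, Group A, Group A, Group A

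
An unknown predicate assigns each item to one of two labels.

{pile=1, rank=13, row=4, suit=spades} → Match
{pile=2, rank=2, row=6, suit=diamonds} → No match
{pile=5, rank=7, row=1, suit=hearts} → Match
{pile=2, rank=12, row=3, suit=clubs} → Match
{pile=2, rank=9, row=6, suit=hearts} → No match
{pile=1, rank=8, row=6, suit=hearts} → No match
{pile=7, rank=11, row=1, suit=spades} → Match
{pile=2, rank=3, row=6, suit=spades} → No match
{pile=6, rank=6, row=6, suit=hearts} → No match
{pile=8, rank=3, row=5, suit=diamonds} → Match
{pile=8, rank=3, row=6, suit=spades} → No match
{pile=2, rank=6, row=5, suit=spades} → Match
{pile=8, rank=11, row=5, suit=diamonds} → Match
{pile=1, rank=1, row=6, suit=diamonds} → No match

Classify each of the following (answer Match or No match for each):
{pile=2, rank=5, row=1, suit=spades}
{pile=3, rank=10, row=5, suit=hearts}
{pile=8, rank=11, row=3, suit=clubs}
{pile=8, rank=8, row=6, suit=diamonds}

Match, Match, Match, No match

Every 'Match' example satisfies: row ≤ 5. None of the 'No match' examples do.
{pile=2, rank=5, row=1, suit=spades}: row = 1 — matches, so Match. {pile=3, rank=10, row=5, suit=hearts}: row = 5 — matches, so Match. {pile=8, rank=11, row=3, suit=clubs}: row = 3 — matches, so Match. {pile=8, rank=8, row=6, suit=diamonds}: row = 6 — doesn't qualify, so No match.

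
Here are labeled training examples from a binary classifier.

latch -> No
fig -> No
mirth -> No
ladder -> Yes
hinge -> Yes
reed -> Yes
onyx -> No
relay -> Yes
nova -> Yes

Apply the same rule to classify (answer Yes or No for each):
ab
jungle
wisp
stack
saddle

The rule appears to be: has ≥ 2 vowels.

No, Yes, No, No, Yes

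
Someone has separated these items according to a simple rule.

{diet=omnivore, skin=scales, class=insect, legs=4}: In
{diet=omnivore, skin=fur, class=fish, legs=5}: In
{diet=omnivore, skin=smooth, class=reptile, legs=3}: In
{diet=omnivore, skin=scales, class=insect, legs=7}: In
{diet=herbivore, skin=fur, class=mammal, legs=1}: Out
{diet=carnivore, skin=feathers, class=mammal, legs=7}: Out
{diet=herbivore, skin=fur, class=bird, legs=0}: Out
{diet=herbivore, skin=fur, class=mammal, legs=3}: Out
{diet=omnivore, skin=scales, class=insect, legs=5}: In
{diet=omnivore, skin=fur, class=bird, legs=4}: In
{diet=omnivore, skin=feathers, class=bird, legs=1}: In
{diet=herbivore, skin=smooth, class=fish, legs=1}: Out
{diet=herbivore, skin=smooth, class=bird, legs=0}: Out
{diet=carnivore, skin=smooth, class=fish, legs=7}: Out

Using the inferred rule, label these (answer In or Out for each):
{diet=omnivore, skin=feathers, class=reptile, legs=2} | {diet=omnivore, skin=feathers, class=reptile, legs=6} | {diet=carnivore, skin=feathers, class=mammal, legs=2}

In, In, Out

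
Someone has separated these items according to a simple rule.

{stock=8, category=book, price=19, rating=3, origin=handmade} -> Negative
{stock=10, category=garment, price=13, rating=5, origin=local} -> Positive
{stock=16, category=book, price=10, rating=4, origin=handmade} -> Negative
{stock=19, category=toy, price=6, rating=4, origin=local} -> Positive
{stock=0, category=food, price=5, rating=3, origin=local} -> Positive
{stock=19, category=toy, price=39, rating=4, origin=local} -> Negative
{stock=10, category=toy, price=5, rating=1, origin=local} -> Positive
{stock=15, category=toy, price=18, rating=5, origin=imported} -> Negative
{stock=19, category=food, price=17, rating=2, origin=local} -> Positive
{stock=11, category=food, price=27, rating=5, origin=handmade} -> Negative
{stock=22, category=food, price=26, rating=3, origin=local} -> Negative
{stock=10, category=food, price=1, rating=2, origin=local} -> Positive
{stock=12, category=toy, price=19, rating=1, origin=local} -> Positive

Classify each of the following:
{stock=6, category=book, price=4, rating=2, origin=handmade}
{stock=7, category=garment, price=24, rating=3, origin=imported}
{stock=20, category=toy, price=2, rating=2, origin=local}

Rule: origin is local AND price ≤ 19. This holds for each 'Positive' example and fails for each 'Negative' one.
{stock=6, category=book, price=4, rating=2, origin=handmade}: origin is handmade, price = 4, lacks this property → Negative.
{stock=7, category=garment, price=24, rating=3, origin=imported}: origin is imported, price = 24, lacks this property → Negative.
{stock=20, category=toy, price=2, rating=2, origin=local}: origin is local, price = 2, fits → Positive.

Negative, Negative, Positive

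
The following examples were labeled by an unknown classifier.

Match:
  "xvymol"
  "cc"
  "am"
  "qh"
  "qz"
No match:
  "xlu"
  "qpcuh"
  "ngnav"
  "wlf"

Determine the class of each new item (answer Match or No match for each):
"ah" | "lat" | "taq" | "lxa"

Match, No match, No match, No match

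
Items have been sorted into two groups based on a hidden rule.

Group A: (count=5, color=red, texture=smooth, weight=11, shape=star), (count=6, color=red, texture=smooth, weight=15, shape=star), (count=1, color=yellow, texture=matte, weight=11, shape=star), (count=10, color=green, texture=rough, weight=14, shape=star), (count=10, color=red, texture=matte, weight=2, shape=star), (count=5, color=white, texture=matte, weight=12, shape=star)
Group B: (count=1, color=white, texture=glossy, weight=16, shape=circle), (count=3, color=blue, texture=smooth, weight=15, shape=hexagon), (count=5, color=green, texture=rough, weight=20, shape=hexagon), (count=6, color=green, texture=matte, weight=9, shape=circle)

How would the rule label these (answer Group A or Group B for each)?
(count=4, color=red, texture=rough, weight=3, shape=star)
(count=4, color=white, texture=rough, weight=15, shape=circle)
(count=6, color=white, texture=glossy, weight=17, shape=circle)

Checking candidate rules against both groups, what survives is: shape is star.
(count=4, color=red, texture=rough, weight=3, shape=star): shape is star, qualifies → Group A. (count=4, color=white, texture=rough, weight=15, shape=circle): shape is circle, lacks this property → Group B. (count=6, color=white, texture=glossy, weight=17, shape=circle): shape is circle, lacks this property → Group B.

Group A, Group B, Group B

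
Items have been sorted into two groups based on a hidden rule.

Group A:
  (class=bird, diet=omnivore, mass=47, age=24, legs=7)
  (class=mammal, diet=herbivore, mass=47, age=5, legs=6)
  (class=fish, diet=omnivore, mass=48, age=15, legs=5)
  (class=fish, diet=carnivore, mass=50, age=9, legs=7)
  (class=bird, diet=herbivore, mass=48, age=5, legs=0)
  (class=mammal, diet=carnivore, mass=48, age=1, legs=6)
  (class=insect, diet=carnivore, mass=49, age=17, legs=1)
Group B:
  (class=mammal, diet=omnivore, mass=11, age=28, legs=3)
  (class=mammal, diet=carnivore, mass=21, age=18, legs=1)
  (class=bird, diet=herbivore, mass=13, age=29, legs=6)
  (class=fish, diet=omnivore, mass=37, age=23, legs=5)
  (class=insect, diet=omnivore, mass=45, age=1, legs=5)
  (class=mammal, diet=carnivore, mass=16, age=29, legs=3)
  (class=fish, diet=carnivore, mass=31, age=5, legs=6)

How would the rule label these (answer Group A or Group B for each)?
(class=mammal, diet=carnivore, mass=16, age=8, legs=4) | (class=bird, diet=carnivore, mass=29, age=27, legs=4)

Group B, Group B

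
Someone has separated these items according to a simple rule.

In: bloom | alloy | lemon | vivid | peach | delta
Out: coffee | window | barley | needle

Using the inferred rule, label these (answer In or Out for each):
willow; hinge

One predicate separates the groups cleanly: odd length.
willow — length 6, hence Out. hinge — length 5, hence In.

Out, In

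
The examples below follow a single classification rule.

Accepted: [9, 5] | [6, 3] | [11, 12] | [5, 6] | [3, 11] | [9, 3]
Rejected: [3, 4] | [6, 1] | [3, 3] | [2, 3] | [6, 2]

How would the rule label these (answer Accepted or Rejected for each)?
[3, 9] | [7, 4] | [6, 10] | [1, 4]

Accepted, Accepted, Accepted, Rejected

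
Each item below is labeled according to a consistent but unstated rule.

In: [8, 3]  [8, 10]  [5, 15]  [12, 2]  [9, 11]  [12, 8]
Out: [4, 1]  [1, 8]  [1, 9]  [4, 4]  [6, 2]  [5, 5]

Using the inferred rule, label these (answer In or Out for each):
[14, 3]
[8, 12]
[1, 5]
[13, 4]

The distinguishing property — sum ≥ 11 — holds for all the 'In' cases and none of the 'Out' cases.
[14, 3]: In (14+3 = 17). [8, 12]: In (8+12 = 20). [1, 5]: Out (1+5 = 6). [13, 4]: In (13+4 = 17).

In, In, Out, In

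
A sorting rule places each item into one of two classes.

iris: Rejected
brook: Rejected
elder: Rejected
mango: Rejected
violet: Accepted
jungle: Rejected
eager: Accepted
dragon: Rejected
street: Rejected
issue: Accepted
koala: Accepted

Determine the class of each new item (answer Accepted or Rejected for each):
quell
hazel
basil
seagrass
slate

Rejected, Rejected, Rejected, Accepted, Rejected

One predicate separates the groups cleanly: has ≥ 3 vowels.
Rejected: quell, since 2 vowels. Rejected: hazel, since 2 vowels. Rejected: basil, since 2 vowels. Accepted: seagrass, since 3 vowels. Rejected: slate, since 2 vowels.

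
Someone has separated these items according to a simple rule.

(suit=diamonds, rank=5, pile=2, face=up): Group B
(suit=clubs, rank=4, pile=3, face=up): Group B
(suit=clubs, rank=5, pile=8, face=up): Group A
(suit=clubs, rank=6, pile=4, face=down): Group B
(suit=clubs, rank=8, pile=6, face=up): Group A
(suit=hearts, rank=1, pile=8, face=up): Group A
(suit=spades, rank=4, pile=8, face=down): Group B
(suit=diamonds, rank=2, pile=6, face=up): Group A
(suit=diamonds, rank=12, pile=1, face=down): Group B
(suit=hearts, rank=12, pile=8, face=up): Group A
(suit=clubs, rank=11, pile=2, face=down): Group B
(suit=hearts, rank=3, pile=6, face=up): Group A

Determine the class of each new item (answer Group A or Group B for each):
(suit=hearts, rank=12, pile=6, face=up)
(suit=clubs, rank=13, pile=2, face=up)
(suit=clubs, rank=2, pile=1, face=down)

Group A, Group B, Group B

'Group A' ⟺ face is up AND pile ≥ 4.
Group A: (suit=hearts, rank=12, pile=6, face=up), since face is up, pile = 6. Group B: (suit=clubs, rank=13, pile=2, face=up), since face is up, pile = 2. Group B: (suit=clubs, rank=2, pile=1, face=down), since face is down, pile = 1.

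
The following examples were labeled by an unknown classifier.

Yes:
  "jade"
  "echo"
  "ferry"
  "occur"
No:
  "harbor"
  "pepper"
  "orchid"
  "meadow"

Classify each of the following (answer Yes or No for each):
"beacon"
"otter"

The rule appears to be: length ≤ 5.

No, Yes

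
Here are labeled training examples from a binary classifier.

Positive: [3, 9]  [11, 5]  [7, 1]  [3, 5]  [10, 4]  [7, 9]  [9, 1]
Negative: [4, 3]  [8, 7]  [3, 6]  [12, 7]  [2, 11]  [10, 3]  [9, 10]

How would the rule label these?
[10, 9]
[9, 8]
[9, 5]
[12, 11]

One predicate separates the groups cleanly: sum is even.

Negative, Negative, Positive, Negative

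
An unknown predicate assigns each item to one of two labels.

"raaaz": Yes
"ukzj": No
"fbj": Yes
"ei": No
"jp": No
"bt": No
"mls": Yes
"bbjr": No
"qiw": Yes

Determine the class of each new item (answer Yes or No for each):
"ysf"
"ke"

Yes, No

Checking candidate rules against both groups, what survives is: odd length.
"ysf" → length 3 → Yes. "ke" → length 2 → No.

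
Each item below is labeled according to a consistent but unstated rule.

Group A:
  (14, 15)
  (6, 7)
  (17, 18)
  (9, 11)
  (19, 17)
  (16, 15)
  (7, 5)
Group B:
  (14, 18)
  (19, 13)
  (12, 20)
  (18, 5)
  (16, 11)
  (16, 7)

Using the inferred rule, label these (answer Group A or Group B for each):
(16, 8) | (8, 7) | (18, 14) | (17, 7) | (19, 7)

Group B, Group A, Group B, Group B, Group B

The rule appears to be: |first − second| ≤ 2.
Group B: (16, 8), since |16−8| = 8.
Group A: (8, 7), since |8−7| = 1.
Group B: (18, 14), since |18−14| = 4.
Group B: (17, 7), since |17−7| = 10.
Group B: (19, 7), since |19−7| = 12.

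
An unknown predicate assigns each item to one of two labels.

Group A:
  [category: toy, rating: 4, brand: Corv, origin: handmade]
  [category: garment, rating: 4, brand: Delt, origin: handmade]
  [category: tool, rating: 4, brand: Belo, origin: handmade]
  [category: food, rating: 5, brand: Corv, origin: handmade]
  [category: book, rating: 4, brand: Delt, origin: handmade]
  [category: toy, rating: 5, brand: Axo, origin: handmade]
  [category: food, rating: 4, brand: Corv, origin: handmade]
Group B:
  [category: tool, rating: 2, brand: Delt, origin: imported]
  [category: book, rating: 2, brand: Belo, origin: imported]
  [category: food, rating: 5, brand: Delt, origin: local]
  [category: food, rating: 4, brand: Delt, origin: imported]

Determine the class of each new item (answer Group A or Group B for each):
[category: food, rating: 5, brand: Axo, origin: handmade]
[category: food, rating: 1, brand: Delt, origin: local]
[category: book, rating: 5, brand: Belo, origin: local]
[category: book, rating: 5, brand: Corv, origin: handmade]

Checking candidate rules against both groups, what survives is: origin is handmade.
[category: food, rating: 5, brand: Axo, origin: handmade]: origin is handmade, qualifies → Group A.
[category: food, rating: 1, brand: Delt, origin: local]: origin is local, fails the rule → Group B.
[category: book, rating: 5, brand: Belo, origin: local]: origin is local, fails the rule → Group B.
[category: book, rating: 5, brand: Corv, origin: handmade]: origin is handmade, qualifies → Group A.

Group A, Group B, Group B, Group A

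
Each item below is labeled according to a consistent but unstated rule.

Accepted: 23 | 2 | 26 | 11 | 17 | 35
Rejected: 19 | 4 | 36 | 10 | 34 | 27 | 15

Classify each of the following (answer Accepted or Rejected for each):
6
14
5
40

Rejected, Accepted, Accepted, Rejected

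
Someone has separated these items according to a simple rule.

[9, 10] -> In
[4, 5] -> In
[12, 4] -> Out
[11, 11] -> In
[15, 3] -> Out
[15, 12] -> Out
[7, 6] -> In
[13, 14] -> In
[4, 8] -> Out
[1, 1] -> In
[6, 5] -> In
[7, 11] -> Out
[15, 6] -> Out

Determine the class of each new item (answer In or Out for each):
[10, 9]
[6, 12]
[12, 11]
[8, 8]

A rule that fits every label: |first − second| ≤ 1 — true of each 'In' example, false of each 'Out' one.
[10, 9]: |10−9| = 1, has this property → In.
[6, 12]: |6−12| = 6, doesn't match → Out.
[12, 11]: |12−11| = 1, has this property → In.
[8, 8]: |8−8| = 0, has this property → In.

In, Out, In, In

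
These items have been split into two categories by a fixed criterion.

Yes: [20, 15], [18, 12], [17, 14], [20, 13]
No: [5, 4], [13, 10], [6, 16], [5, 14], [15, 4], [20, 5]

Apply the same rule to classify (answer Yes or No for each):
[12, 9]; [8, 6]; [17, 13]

No, No, Yes

Rule: sum ≥ 30. This holds for each 'Yes' example and fails for each 'No' one.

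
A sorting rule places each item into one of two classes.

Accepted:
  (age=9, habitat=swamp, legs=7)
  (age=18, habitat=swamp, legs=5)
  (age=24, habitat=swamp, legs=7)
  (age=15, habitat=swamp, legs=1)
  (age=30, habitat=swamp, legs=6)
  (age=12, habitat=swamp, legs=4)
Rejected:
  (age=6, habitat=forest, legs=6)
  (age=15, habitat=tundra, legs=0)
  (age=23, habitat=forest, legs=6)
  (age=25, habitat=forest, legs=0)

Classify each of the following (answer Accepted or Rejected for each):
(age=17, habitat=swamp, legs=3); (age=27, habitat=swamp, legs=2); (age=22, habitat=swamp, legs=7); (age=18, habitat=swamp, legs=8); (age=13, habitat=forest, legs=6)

Rule: habitat is swamp. This holds for each 'Accepted' example and fails for each 'Rejected' one.
(age=17, habitat=swamp, legs=3): habitat is swamp — passes, so Accepted.
(age=27, habitat=swamp, legs=2): habitat is swamp — passes, so Accepted.
(age=22, habitat=swamp, legs=7): habitat is swamp — passes, so Accepted.
(age=18, habitat=swamp, legs=8): habitat is swamp — passes, so Accepted.
(age=13, habitat=forest, legs=6): habitat is forest — doesn't qualify, so Rejected.

Accepted, Accepted, Accepted, Accepted, Rejected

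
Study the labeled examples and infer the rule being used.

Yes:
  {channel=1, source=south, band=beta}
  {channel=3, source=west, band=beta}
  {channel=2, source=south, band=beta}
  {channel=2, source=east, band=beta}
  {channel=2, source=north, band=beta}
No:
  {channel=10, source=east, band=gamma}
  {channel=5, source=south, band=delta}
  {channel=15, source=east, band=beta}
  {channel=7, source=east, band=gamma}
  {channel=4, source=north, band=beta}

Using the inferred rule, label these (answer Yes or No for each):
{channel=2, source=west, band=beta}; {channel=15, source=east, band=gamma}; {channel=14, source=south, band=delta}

Yes, No, No

All 'Yes' examples share one property — channel ≤ 3 — and every 'No' example lacks it.
{channel=2, source=west, band=beta}: channel = 2 — passes, so Yes.
{channel=15, source=east, band=gamma}: channel = 15 — fails this test, so No.
{channel=14, source=south, band=delta}: channel = 14 — fails this test, so No.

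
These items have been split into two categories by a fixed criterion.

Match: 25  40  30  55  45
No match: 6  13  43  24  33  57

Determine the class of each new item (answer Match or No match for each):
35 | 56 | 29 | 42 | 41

The rule appears to be: multiple of 5.
35 → 35 = 5·7 → Match.
56 → 56 = 5·11 + 1 → No match.
29 → 29 = 5·5 + 4 → No match.
42 → 42 = 5·8 + 2 → No match.
41 → 41 = 5·8 + 1 → No match.

Match, No match, No match, No match, No match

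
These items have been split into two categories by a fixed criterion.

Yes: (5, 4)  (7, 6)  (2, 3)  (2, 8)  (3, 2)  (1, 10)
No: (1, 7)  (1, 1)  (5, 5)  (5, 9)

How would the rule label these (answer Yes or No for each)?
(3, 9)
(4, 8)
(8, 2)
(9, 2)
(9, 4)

No, Yes, Yes, Yes, Yes

Comparing the two groups points to one rule — product is even.
(3, 9): 3·9 = 27, lacks this property → No.
(4, 8): 4·8 = 32, qualifies → Yes.
(8, 2): 8·2 = 16, qualifies → Yes.
(9, 2): 9·2 = 18, qualifies → Yes.
(9, 4): 9·4 = 36, qualifies → Yes.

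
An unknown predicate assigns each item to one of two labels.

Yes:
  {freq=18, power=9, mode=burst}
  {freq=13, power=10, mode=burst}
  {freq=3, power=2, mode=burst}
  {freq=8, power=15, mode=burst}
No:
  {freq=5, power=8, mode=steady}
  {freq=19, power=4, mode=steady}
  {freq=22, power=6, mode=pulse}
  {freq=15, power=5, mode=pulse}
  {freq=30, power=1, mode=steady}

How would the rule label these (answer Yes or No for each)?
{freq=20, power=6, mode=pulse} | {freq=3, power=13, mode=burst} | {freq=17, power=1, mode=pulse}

No, Yes, No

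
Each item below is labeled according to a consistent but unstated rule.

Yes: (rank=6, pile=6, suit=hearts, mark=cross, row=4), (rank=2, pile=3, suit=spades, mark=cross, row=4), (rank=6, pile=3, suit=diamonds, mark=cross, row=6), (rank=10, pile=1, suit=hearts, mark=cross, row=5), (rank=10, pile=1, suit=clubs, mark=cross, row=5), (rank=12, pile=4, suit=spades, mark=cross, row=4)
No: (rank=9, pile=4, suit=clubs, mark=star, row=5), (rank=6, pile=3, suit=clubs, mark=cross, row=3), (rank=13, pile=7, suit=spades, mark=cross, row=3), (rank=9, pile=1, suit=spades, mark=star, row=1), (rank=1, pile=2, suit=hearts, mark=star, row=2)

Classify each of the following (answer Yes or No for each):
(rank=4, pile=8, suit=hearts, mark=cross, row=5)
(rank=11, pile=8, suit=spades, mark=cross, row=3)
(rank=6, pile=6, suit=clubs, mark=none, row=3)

Every 'Yes' example satisfies: mark is cross AND row ≥ 4. None of the 'No' examples do.
(rank=4, pile=8, suit=hearts, mark=cross, row=5): mark is cross, row = 5 — passes, so Yes. (rank=11, pile=8, suit=spades, mark=cross, row=3): mark is cross, row = 3 — does not satisfy this, so No. (rank=6, pile=6, suit=clubs, mark=none, row=3): mark is none, row = 3 — does not satisfy this, so No.

Yes, No, No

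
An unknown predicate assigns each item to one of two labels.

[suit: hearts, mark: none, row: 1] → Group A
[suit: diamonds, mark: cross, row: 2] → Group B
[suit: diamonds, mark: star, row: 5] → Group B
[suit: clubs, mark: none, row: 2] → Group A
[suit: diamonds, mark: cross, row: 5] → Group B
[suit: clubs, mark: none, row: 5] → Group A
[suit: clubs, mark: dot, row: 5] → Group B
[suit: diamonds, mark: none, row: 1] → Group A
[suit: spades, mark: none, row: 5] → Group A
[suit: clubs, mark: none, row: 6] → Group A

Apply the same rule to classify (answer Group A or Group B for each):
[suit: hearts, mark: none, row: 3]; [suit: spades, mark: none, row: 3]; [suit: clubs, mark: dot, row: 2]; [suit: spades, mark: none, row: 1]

The pattern is that an item is 'Group A' exactly when: mark is none.

Group A, Group A, Group B, Group A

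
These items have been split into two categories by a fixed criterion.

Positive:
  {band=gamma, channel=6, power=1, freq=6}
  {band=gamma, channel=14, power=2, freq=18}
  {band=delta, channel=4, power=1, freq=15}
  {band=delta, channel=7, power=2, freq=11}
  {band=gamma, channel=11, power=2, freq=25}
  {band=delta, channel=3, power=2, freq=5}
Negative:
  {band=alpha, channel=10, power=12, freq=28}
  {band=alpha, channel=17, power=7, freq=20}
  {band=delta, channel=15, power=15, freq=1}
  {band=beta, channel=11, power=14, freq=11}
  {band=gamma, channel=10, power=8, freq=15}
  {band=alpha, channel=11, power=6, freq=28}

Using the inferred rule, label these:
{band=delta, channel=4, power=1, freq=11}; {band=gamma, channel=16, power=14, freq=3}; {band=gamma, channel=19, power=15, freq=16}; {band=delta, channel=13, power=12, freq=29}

Positive, Negative, Negative, Negative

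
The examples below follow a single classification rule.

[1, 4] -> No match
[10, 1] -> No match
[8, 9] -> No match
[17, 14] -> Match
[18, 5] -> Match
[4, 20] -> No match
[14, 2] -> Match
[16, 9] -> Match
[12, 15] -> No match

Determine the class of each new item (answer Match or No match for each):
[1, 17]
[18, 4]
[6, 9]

Every 'Match' example satisfies: first ≥ 14. None of the 'No match' examples do.
[1, 17]: first 1 — does not satisfy this, so No match.
[18, 4]: first 18 — checks out, so Match.
[6, 9]: first 6 — does not satisfy this, so No match.

No match, Match, No match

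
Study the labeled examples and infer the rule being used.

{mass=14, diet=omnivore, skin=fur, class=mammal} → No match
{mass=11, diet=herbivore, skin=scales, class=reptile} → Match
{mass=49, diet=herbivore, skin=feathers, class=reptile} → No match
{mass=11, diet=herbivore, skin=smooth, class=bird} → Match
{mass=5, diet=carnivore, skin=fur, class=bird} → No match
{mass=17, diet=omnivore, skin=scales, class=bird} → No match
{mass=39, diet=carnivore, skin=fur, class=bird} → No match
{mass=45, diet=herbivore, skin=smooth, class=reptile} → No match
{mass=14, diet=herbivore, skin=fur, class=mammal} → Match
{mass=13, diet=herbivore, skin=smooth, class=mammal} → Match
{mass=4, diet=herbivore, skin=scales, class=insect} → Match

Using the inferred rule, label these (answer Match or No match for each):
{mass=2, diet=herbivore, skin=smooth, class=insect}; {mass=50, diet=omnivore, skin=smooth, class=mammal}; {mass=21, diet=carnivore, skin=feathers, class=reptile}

One predicate separates the groups cleanly: diet is herbivore AND mass ≤ 14.
{mass=2, diet=herbivore, skin=smooth, class=insect} — diet is herbivore, mass = 2, hence Match. {mass=50, diet=omnivore, skin=smooth, class=mammal} — diet is omnivore, mass = 50, hence No match. {mass=21, diet=carnivore, skin=feathers, class=reptile} — diet is carnivore, mass = 21, hence No match.

Match, No match, No match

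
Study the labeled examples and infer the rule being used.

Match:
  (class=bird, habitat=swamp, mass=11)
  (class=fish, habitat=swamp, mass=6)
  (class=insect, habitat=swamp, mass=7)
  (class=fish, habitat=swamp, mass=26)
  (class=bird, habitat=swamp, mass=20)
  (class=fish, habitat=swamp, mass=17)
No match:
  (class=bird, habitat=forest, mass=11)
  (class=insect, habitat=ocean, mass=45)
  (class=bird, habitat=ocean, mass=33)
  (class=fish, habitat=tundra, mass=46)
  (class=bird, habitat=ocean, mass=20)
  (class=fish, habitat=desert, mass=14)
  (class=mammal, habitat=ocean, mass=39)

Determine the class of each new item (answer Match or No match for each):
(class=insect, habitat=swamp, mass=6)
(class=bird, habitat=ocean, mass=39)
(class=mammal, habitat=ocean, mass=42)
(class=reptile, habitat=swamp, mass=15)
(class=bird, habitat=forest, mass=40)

Match, No match, No match, Match, No match

Looking at the examples, the only property every 'Match' case has and every 'No match' case lacks is: habitat is swamp.
(class=insect, habitat=swamp, mass=6) — habitat is swamp, hence Match. (class=bird, habitat=ocean, mass=39) — habitat is ocean, hence No match. (class=mammal, habitat=ocean, mass=42) — habitat is ocean, hence No match. (class=reptile, habitat=swamp, mass=15) — habitat is swamp, hence Match. (class=bird, habitat=forest, mass=40) — habitat is forest, hence No match.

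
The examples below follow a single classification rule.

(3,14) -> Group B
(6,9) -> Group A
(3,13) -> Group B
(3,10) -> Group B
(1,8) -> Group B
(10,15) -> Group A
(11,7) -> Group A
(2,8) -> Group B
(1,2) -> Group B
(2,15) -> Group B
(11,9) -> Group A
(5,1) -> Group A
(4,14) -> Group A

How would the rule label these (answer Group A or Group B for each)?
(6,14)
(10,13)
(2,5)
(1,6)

All 'Group A' examples share one property — first ≥ 4 — and every 'Group B' example lacks it.
(6,14): Group A (first 6). (10,13): Group A (first 10). (2,5): Group B (first 2). (1,6): Group B (first 1).

Group A, Group A, Group B, Group B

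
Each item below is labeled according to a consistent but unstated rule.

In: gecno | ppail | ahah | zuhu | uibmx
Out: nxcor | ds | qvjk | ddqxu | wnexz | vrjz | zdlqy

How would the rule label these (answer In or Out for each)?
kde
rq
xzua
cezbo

Out, Out, In, In

The rule appears to be: has ≥ 2 vowels.
kde: Out (1 vowel). rq: Out (0 vowels). xzua: In (2 vowels). cezbo: In (2 vowels).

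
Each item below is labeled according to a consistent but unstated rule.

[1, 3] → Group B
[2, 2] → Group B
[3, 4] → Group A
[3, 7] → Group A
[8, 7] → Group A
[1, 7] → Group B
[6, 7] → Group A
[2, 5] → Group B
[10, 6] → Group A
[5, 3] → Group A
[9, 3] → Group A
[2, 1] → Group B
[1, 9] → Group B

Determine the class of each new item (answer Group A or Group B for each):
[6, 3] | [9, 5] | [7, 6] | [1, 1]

Group A, Group A, Group A, Group B

A rule that fits every label: first ≥ 3 — true of each 'Group A' example, false of each 'Group B' one.
[6, 3] — first 6, hence Group A. [9, 5] — first 9, hence Group A. [7, 6] — first 7, hence Group A. [1, 1] — first 1, hence Group B.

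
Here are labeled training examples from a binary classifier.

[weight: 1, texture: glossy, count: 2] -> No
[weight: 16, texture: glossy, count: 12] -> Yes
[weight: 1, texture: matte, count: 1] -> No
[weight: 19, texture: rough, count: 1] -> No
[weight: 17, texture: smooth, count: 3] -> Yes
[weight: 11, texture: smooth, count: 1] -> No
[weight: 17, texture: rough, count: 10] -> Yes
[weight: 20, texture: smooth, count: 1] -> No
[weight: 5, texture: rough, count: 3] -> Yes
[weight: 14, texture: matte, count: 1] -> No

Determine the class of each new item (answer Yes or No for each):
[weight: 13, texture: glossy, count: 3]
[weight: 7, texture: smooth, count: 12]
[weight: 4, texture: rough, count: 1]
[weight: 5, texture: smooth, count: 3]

Yes, Yes, No, Yes

'Yes' ⟺ count ≥ 3.
Yes: [weight: 13, texture: glossy, count: 3], since count = 3. Yes: [weight: 7, texture: smooth, count: 12], since count = 12. No: [weight: 4, texture: rough, count: 1], since count = 1. Yes: [weight: 5, texture: smooth, count: 3], since count = 3.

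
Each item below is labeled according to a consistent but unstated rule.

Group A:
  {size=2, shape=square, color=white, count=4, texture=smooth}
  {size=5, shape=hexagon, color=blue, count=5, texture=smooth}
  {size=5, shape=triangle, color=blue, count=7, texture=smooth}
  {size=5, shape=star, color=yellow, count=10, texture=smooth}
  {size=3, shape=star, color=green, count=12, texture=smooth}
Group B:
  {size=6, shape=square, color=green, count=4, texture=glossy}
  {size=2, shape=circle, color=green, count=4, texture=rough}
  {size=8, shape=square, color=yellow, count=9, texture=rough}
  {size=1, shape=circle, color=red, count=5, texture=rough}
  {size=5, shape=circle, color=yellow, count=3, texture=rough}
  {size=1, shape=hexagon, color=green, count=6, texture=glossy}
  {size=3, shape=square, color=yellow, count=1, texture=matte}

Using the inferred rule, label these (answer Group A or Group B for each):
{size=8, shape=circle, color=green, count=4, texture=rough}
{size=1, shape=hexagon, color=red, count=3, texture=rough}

Group B, Group B

All 'Group A' examples share one property — texture is smooth — and every 'Group B' example lacks it.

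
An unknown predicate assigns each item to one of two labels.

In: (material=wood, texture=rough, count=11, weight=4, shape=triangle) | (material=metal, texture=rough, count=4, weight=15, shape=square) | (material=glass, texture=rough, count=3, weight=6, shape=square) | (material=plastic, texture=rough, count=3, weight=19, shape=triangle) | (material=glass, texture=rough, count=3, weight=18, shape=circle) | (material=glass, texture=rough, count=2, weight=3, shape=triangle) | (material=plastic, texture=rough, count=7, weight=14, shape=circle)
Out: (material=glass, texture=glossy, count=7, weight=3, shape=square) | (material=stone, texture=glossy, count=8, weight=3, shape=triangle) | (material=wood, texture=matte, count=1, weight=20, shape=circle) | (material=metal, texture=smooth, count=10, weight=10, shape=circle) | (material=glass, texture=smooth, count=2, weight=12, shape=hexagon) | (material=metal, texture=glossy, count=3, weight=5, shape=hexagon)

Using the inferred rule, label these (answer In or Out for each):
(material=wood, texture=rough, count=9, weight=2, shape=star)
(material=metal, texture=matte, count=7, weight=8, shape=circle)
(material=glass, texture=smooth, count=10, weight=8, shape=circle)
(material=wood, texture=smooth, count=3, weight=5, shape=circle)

Checking candidate rules against both groups, what survives is: texture is rough.
(material=wood, texture=rough, count=9, weight=2, shape=star): texture is rough, meets the rule → In.
(material=metal, texture=matte, count=7, weight=8, shape=circle): texture is matte, fails this test → Out.
(material=glass, texture=smooth, count=10, weight=8, shape=circle): texture is smooth, fails this test → Out.
(material=wood, texture=smooth, count=3, weight=5, shape=circle): texture is smooth, fails this test → Out.

In, Out, Out, Out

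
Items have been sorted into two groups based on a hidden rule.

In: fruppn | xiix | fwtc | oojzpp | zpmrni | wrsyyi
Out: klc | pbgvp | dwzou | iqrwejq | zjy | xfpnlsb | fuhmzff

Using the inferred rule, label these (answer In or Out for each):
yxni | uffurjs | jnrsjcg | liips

Checking candidate rules against both groups, what survives is: even length.
yxni — length 4, hence In.
uffurjs — length 7, hence Out.
jnrsjcg — length 7, hence Out.
liips — length 5, hence Out.

In, Out, Out, Out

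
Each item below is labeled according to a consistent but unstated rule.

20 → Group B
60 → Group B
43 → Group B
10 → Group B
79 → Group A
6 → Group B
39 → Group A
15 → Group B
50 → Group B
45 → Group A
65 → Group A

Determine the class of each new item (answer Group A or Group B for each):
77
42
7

Group A, Group B, Group B

The simplest hypothesis consistent with all the labels is: digit sum ≥ 8.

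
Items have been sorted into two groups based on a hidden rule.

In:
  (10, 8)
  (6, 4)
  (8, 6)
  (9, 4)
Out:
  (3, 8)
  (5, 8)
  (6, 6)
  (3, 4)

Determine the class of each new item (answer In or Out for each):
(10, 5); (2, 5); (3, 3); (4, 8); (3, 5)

Looking at the examples, the only property every 'In' case has and every 'Out' case lacks is: first > second.
(10, 5) → 10 > 5 → In.
(2, 5) → 2 < 5 → Out.
(3, 3) → 3 = 3 → Out.
(4, 8) → 4 < 8 → Out.
(3, 5) → 3 < 5 → Out.

In, Out, Out, Out, Out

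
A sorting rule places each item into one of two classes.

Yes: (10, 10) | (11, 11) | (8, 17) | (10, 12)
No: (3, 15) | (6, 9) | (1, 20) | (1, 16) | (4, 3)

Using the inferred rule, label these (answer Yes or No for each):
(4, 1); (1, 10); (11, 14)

No, No, Yes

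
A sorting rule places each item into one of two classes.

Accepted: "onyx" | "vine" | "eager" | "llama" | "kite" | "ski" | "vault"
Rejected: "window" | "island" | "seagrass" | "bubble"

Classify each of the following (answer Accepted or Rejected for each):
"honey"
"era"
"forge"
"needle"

Accepted, Accepted, Accepted, Rejected

A rule that fits every label: length ≤ 5 — true of each 'Accepted' example, false of each 'Rejected' one.
"honey": Accepted (length 5).
"era": Accepted (length 3).
"forge": Accepted (length 5).
"needle": Rejected (length 6).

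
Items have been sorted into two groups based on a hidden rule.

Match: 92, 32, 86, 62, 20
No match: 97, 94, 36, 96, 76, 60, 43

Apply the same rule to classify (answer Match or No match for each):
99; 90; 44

The simplest hypothesis consistent with all the labels is: ≡ 2 (mod 3).
99 — 99 mod 3 = 0, hence No match.
90 — 90 mod 3 = 0, hence No match.
44 — 44 mod 3 = 2, hence Match.

No match, No match, Match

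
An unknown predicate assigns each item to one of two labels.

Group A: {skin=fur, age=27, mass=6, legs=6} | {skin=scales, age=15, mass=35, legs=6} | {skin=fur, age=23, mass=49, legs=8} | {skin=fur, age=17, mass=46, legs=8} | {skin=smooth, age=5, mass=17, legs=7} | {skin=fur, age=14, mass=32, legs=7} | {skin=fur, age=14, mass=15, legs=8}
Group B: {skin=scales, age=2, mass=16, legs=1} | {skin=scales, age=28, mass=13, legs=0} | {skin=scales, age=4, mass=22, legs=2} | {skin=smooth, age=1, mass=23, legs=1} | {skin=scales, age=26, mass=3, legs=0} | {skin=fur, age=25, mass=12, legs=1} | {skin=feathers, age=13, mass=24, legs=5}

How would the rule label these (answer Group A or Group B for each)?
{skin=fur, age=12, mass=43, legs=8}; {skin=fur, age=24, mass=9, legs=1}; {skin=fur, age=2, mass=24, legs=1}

The distinguishing property — legs ≥ 6 — holds for all the 'Group A' cases and none of the 'Group B' cases.
{skin=fur, age=12, mass=43, legs=8}: legs = 8, checks out → Group A. {skin=fur, age=24, mass=9, legs=1}: legs = 1, lacks this property → Group B. {skin=fur, age=2, mass=24, legs=1}: legs = 1, lacks this property → Group B.

Group A, Group B, Group B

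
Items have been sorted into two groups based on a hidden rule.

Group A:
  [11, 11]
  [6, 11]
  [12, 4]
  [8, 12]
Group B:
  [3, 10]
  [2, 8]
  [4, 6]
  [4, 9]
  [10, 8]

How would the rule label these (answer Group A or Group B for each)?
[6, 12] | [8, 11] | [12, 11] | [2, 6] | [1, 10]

Rule: max ≥ 11. This holds for each 'Group A' example and fails for each 'Group B' one.
[6, 12] — max 12, hence Group A. [8, 11] — max 11, hence Group A. [12, 11] — max 12, hence Group A. [2, 6] — max 6, hence Group B. [1, 10] — max 10, hence Group B.

Group A, Group A, Group A, Group B, Group B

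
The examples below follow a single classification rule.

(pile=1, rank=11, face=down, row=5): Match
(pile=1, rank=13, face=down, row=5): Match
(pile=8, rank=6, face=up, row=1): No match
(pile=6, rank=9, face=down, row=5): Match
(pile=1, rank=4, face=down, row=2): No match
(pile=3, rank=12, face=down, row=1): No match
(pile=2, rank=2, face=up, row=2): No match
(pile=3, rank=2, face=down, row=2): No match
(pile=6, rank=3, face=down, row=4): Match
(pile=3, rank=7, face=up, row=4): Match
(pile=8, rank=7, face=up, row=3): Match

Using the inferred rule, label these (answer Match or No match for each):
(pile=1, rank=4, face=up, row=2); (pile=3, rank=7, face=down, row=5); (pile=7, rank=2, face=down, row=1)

One predicate separates the groups cleanly: row ≥ 3.
(pile=1, rank=4, face=up, row=2): No match (row = 2). (pile=3, rank=7, face=down, row=5): Match (row = 5). (pile=7, rank=2, face=down, row=1): No match (row = 1).

No match, Match, No match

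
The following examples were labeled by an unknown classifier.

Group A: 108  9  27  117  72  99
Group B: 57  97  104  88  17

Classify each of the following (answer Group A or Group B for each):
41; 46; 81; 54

Group B, Group B, Group A, Group A

The common property of the 'Group A' items is: multiple of 9. No 'Group B' item has it.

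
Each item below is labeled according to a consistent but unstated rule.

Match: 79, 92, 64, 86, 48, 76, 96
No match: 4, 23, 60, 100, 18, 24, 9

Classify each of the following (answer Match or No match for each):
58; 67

Match, Match

The simplest hypothesis consistent with all the labels is: digit sum ≥ 10.
58 → digit sum 5+8 = 13 → Match.
67 → digit sum 6+7 = 13 → Match.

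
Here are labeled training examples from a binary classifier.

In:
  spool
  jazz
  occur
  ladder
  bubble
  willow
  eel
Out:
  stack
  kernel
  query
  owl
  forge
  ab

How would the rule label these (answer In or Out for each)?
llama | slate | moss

Rule: has a double letter. This holds for each 'In' example and fails for each 'Out' one.
llama: 'll' doubled — satisfies this, so In. slate: no doubled letter — doesn't qualify, so Out. moss: 'ss' doubled — satisfies this, so In.

In, Out, In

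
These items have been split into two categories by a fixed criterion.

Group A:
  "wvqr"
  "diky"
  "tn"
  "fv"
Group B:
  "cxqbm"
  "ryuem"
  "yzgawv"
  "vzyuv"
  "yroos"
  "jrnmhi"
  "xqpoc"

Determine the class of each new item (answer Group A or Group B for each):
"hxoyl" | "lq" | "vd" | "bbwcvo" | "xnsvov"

Group B, Group A, Group A, Group B, Group B

Every 'Group A' example satisfies: length ≤ 4. None of the 'Group B' examples do.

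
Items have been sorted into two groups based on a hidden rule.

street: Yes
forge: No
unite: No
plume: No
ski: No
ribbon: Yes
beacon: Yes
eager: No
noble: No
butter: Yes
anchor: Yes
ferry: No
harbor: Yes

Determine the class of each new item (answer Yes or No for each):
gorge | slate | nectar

The rule appears to be: even length.

No, No, Yes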